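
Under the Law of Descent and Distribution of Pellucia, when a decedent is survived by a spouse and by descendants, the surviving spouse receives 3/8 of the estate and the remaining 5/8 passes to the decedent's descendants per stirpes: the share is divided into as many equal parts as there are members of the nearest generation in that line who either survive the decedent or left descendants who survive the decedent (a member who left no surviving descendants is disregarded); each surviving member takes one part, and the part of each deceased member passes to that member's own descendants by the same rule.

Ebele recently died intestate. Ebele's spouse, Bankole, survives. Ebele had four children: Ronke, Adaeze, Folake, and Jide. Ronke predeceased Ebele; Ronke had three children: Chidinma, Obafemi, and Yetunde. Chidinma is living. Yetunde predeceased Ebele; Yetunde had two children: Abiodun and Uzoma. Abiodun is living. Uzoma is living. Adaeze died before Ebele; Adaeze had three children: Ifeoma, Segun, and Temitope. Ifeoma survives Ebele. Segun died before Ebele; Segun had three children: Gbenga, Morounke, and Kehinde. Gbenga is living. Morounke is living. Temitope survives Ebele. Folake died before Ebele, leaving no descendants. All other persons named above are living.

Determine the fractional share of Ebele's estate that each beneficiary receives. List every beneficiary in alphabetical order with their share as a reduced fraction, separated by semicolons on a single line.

Abiodun 5/144; Bankole 3/8; Chidinma 5/72; Gbenga 5/216; Ifeoma 5/72; Jide 5/24; Kehinde 5/216; Morounke 5/216; Obafemi 5/72; Temitope 5/72; Uzoma 5/144

Bankole, as surviving spouse, takes 3/8.
The remaining 5/8 passes to Ebele's descendants per stirpes.
Folake left no surviving issue, so that branch lapses and is disregarded.
The 5/8 is divided into 3 equal shares of 5/24 among Ronke, Adaeze, Jide.
Ronke predeceased; the 5/24 allotted to Ronke's branch passes to Ronke's issue by representation.
The 5/24 is divided into 3 equal shares of 5/72 among Chidinma, Obafemi, Yetunde.
Chidinma is living and takes 5/72.
Obafemi is living and takes 5/72.
Yetunde predeceased; the 5/72 allotted to Yetunde's branch passes to Yetunde's issue by representation.
The 5/72 is divided into 2 equal shares of 5/144 among Abiodun, Uzoma.
Abiodun is living and takes 5/144.
Uzoma is living and takes 5/144.
Adaeze predeceased; the 5/24 allotted to Adaeze's branch passes to Adaeze's issue by representation.
The 5/24 is divided into 3 equal shares of 5/72 among Ifeoma, Segun, Temitope.
Ifeoma is living and takes 5/72.
Segun predeceased; the 5/72 allotted to Segun's branch passes to Segun's issue by representation.
The 5/72 is divided into 3 equal shares of 5/216 among Gbenga, Morounke, Kehinde.
Gbenga is living and takes 5/216.
Morounke is living and takes 5/216.
Kehinde is living and takes 5/216.
Temitope is living and takes 5/72.
Jide is living and takes 5/24.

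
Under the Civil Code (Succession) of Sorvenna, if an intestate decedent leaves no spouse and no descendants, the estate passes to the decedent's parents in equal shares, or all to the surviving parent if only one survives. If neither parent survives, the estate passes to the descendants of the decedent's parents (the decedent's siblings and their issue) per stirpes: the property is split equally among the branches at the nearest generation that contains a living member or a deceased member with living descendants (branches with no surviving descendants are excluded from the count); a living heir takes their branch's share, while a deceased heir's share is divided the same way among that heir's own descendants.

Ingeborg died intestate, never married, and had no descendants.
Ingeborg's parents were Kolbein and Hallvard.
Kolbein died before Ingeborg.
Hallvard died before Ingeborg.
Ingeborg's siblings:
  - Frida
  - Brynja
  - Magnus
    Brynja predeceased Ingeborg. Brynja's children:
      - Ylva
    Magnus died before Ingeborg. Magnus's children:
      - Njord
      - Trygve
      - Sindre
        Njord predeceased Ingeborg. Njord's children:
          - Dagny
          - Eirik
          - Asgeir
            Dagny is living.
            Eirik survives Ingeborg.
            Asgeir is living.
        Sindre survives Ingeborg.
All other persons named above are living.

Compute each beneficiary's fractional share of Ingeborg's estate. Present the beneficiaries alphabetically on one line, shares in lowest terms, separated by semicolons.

Neither parent survives and there are no descendants, so the estate passes to Ingeborg's siblings and their issue per stirpes.
The estate is divided into 3 equal shares of 1/3 among Frida, Brynja, Magnus.
Frida is living and takes 1/3.
Brynja predeceased; the 1/3 allotted to Brynja's branch passes to Brynja's issue by representation.
Ylva is the sole taker at this level and receives the full 1/3.
Magnus predeceased; the 1/3 allotted to Magnus's branch passes to Magnus's issue by representation.
The 1/3 is divided into 3 equal shares of 1/9 among Njord, Trygve, Sindre.
Njord predeceased; the 1/9 allotted to Njord's branch passes to Njord's issue by representation.
The 1/9 is divided into 3 equal shares of 1/27 among Dagny, Eirik, Asgeir.
Dagny is living and takes 1/27.
Eirik is living and takes 1/27.
Asgeir is living and takes 1/27.
Trygve is living and takes 1/9.
Sindre is living and takes 1/9.

Asgeir 1/27; Dagny 1/27; Eirik 1/27; Frida 1/3; Sindre 1/9; Trygve 1/9; Ylva 1/3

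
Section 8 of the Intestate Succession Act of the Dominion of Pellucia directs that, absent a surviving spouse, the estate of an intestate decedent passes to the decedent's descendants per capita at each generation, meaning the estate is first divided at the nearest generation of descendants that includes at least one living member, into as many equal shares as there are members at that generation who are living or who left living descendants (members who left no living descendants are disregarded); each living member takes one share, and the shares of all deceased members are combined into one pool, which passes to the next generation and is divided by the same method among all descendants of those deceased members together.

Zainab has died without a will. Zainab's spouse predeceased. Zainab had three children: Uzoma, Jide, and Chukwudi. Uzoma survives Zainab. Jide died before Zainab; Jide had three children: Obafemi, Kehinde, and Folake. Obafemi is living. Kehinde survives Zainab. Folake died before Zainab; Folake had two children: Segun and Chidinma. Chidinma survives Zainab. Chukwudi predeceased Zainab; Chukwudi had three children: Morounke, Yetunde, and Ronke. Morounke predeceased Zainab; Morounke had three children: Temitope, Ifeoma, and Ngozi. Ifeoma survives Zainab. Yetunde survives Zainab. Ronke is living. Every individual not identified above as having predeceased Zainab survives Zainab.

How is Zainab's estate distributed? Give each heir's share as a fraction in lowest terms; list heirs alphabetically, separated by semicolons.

Chidinma 2/45; Ifeoma 2/45; Kehinde 1/9; Ngozi 2/45; Obafemi 1/9; Ronke 1/9; Segun 2/45; Temitope 2/45; Uzoma 1/3; Yetunde 1/9

There is no surviving spouse, so the entire estate passes to Zainab's descendants per capita at each generation.
At generation 1 (Uzoma, Jide, Chukwudi) there are 3 shares of (1)/3 = 1/3 each.
Living: Uzoma — each takes 1/3.
Deceased: Jide and Chukwudi. Their combined 2/3 is pooled and carried to generation 2.
At generation 2 (Obafemi, Kehinde, Folake, Morounke, Yetunde, Ronke) there are 6 shares of (2/3)/6 = 1/9 each.
Living: Obafemi, Kehinde, Yetunde, and Ronke — each takes 1/9.
Deceased: Folake and Morounke. Their combined 2/9 is pooled and carried to generation 3.
At generation 3 (Segun, Chidinma, Temitope, Ifeoma, Ngozi) there are 5 shares of (2/9)/5 = 2/45 each.
Living: Segun, Chidinma, Temitope, Ifeoma, and Ngozi — each takes 2/45.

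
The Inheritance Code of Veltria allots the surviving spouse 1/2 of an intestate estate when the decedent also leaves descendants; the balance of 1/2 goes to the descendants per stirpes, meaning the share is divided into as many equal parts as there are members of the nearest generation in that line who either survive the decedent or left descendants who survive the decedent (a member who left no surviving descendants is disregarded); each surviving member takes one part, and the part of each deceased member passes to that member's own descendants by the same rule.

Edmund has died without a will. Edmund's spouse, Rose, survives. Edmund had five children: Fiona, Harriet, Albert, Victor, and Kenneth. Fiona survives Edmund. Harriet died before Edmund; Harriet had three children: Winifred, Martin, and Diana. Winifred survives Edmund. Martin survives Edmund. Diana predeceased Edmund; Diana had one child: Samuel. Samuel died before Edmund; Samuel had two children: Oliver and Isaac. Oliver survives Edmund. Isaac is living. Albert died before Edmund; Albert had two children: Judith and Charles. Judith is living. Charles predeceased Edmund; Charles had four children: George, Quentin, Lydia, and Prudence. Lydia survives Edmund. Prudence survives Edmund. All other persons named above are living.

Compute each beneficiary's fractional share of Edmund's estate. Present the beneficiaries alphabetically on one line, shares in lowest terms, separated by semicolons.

Rose, as surviving spouse, takes 1/2.
The remaining 1/2 passes to Edmund's descendants per stirpes.
The 1/2 is divided into 5 equal shares of 1/10 among Fiona, Harriet, Albert, Victor, Kenneth.
Fiona is living and takes 1/10.
Harriet predeceased; the 1/10 allotted to Harriet's branch passes to Harriet's issue by representation.
The 1/10 is divided into 3 equal shares of 1/30 among Winifred, Martin, Diana.
Winifred is living and takes 1/30.
Martin is living and takes 1/30.
Diana predeceased; the 1/30 allotted to Diana's branch passes to Diana's issue by representation.
Samuel's line is the sole branch at this level, so the full 1/30 passes to Samuel's issue by representation.
The 1/30 is divided into 2 equal shares of 1/60 among Oliver, Isaac.
Oliver is living and takes 1/60.
Isaac is living and takes 1/60.
Albert predeceased; the 1/10 allotted to Albert's branch passes to Albert's issue by representation.
The 1/10 is divided into 2 equal shares of 1/20 among Judith, Charles.
Judith is living and takes 1/20.
Charles predeceased; the 1/20 allotted to Charles's branch passes to Charles's issue by representation.
The 1/20 is divided into 4 equal shares of 1/80 among George, Quentin, Lydia, Prudence.
George is living and takes 1/80.
Quentin is living and takes 1/80.
Lydia is living and takes 1/80.
Prudence is living and takes 1/80.
Victor is living and takes 1/10.
Kenneth is living and takes 1/10.

Fiona 1/10; George 1/80; Isaac 1/60; Judith 1/20; Kenneth 1/10; Lydia 1/80; Martin 1/30; Oliver 1/60; Prudence 1/80; Quentin 1/80; Rose 1/2; Victor 1/10; Winifred 1/30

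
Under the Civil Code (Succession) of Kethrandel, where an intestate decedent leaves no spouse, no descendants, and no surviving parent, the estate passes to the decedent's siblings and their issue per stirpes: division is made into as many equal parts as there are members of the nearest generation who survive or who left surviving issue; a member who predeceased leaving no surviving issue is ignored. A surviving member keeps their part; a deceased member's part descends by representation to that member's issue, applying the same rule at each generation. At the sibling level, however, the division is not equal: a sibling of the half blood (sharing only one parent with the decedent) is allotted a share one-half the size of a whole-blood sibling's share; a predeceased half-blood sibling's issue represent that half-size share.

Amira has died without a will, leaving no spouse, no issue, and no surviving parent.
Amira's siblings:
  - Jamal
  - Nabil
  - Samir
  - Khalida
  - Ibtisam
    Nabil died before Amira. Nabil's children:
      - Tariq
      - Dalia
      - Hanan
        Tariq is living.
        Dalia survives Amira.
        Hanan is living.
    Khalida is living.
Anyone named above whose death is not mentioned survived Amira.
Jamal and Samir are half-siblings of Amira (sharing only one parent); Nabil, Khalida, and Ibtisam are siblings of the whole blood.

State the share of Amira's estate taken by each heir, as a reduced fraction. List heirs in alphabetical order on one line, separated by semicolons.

No spouse, descendants, or parent survives, so the estate passes to Amira's siblings per stirpes.
Half-blood siblings count for one-half the weight of whole-blood siblings at the initial division.
Dividing 1 in proportion to weights (total weight 4): Jamal (weight 1/2) → 1/8; Nabil (weight 1) → 1/4; Samir (weight 1/2) → 1/8; Khalida (weight 1) → 1/4; Ibtisam (weight 1) → 1/4.
Jamal is living and takes 1/8.
Nabil predeceased; the 1/4 allotted to Nabil's branch passes to Nabil's issue by representation.
The 1/4 is divided into 3 equal shares of 1/12 among Tariq, Dalia, Hanan.
Tariq is living and takes 1/12.
Dalia is living and takes 1/12.
Hanan is living and takes 1/12.
Samir is living and takes 1/8.
Khalida is living and takes 1/4.
Ibtisam is living and takes 1/4.

Dalia 1/12; Hanan 1/12; Ibtisam 1/4; Jamal 1/8; Khalida 1/4; Samir 1/8; Tariq 1/12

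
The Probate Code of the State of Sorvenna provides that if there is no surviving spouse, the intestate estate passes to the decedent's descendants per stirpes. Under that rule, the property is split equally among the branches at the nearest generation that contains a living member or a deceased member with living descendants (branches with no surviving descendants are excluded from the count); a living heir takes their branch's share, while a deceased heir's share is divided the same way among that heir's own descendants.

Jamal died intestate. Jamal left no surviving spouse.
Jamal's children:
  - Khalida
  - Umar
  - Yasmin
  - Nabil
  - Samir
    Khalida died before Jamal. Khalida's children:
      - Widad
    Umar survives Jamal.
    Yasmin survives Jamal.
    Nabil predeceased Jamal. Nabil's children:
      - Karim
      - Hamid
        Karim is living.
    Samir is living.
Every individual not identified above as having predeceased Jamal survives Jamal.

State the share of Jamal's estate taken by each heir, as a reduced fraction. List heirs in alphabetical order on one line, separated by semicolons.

Hamid 1/10; Karim 1/10; Samir 1/5; Umar 1/5; Widad 1/5; Yasmin 1/5

There is no surviving spouse, so the entire estate passes to Jamal's descendants per stirpes.
The estate is divided into 5 equal shares of 1/5 among Khalida, Umar, Yasmin, Nabil, Samir.
Khalida predeceased; the 1/5 allotted to Khalida's branch passes to Khalida's issue by representation.
Widad is the sole taker at this level and receives the full 1/5.
Umar is living and takes 1/5.
Yasmin is living and takes 1/5.
Nabil predeceased; the 1/5 allotted to Nabil's branch passes to Nabil's issue by representation.
The 1/5 is divided into 2 equal shares of 1/10 among Karim, Hamid.
Karim is living and takes 1/10.
Hamid is living and takes 1/10.
Samir is living and takes 1/5.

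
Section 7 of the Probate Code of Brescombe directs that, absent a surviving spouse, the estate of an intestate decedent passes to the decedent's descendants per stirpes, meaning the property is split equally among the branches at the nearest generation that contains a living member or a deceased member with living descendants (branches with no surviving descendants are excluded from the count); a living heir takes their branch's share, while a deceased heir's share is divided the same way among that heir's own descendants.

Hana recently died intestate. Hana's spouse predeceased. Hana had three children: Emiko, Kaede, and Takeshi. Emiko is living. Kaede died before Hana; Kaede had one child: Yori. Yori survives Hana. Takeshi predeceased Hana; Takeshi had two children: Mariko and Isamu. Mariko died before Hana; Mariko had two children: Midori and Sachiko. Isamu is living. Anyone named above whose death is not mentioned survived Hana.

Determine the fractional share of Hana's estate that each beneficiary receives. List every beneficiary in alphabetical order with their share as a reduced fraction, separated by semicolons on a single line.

Emiko 1/3; Isamu 1/6; Midori 1/12; Sachiko 1/12; Yori 1/3

There is no surviving spouse, so the entire estate passes to Hana's descendants per stirpes.
The estate is divided into 3 equal shares of 1/3 among Emiko, Kaede, Takeshi.
Emiko is living and takes 1/3.
Kaede predeceased; the 1/3 allotted to Kaede's branch passes to Kaede's issue by representation.
Yori is the sole taker at this level and receives the full 1/3.
Takeshi predeceased; the 1/3 allotted to Takeshi's branch passes to Takeshi's issue by representation.
The 1/3 is divided into 2 equal shares of 1/6 among Mariko, Isamu.
Mariko predeceased; the 1/6 allotted to Mariko's branch passes to Mariko's issue by representation.
The 1/6 is divided into 2 equal shares of 1/12 among Midori, Sachiko.
Midori is living and takes 1/12.
Sachiko is living and takes 1/12.
Isamu is living and takes 1/6.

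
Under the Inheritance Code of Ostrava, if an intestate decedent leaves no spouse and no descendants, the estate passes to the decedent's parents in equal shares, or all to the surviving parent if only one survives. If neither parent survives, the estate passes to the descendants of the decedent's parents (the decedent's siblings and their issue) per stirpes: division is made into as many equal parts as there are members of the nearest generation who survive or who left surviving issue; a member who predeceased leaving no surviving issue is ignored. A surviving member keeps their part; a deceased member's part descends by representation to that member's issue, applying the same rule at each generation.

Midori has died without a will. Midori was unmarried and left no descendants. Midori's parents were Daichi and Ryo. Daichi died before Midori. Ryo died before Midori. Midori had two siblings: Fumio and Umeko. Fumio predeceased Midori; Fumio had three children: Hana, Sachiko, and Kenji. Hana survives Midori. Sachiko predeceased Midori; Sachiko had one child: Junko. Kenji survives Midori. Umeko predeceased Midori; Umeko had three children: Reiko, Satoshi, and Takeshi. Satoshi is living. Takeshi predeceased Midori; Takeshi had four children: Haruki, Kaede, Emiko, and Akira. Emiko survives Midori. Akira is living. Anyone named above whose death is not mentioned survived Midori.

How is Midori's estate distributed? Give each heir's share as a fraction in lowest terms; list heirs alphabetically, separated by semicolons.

Neither parent survives and there are no descendants, so the estate passes to Midori's siblings and their issue per stirpes.
The estate is divided into 2 equal shares of 1/2 among Fumio, Umeko.
Fumio predeceased; the 1/2 allotted to Fumio's branch passes to Fumio's issue by representation.
The 1/2 is divided into 3 equal shares of 1/6 among Hana, Sachiko, Kenji.
Hana is living and takes 1/6.
Sachiko predeceased; the 1/6 allotted to Sachiko's branch passes to Sachiko's issue by representation.
Junko is the sole taker at this level and receives the full 1/6.
Kenji is living and takes 1/6.
Umeko predeceased; the 1/2 allotted to Umeko's branch passes to Umeko's issue by representation.
The 1/2 is divided into 3 equal shares of 1/6 among Reiko, Satoshi, Takeshi.
Reiko is living and takes 1/6.
Satoshi is living and takes 1/6.
Takeshi predeceased; the 1/6 allotted to Takeshi's branch passes to Takeshi's issue by representation.
The 1/6 is divided into 4 equal shares of 1/24 among Haruki, Kaede, Emiko, Akira.
Haruki is living and takes 1/24.
Kaede is living and takes 1/24.
Emiko is living and takes 1/24.
Akira is living and takes 1/24.

Akira 1/24; Emiko 1/24; Hana 1/6; Haruki 1/24; Junko 1/6; Kaede 1/24; Kenji 1/6; Reiko 1/6; Satoshi 1/6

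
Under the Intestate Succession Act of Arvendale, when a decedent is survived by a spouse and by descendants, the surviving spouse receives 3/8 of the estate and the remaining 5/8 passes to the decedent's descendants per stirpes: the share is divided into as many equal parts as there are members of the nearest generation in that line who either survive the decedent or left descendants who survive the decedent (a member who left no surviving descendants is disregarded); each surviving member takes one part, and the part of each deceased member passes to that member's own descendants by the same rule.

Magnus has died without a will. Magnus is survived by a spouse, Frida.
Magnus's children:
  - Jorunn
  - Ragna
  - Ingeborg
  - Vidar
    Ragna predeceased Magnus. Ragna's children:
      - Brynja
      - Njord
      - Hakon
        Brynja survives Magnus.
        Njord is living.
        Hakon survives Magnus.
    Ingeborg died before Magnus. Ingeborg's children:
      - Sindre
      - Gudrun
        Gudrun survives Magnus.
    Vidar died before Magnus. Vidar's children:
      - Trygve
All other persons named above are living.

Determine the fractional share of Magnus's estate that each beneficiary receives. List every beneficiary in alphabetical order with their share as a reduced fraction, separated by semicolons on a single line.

Brynja 5/96; Frida 3/8; Gudrun 5/64; Hakon 5/96; Jorunn 5/32; Njord 5/96; Sindre 5/64; Trygve 5/32

Frida, as surviving spouse, takes 3/8.
The remaining 5/8 passes to Magnus's descendants per stirpes.
The 5/8 is divided into 4 equal shares of 5/32 among Jorunn, Ragna, Ingeborg, Vidar.
Jorunn is living and takes 5/32.
Ragna predeceased; the 5/32 allotted to Ragna's branch passes to Ragna's issue by representation.
The 5/32 is divided into 3 equal shares of 5/96 among Brynja, Njord, Hakon.
Brynja is living and takes 5/96.
Njord is living and takes 5/96.
Hakon is living and takes 5/96.
Ingeborg predeceased; the 5/32 allotted to Ingeborg's branch passes to Ingeborg's issue by representation.
The 5/32 is divided into 2 equal shares of 5/64 among Sindre, Gudrun.
Sindre is living and takes 5/64.
Gudrun is living and takes 5/64.
Vidar predeceased; the 5/32 allotted to Vidar's branch passes to Vidar's issue by representation.
Trygve is the sole taker at this level and receives the full 5/32.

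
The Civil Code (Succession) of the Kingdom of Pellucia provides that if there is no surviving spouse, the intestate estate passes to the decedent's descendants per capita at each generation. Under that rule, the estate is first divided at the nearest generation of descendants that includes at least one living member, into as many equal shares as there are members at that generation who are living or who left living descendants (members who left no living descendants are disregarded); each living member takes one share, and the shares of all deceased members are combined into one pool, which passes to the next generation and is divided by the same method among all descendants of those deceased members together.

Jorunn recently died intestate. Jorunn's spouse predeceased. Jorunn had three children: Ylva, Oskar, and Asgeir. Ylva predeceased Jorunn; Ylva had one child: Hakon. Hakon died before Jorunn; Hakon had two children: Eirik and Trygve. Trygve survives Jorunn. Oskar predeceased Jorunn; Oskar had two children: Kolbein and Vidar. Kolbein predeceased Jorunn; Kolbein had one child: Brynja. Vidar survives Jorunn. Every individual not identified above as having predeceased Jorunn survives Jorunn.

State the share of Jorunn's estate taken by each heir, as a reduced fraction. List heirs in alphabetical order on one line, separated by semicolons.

Asgeir 1/3; Brynja 4/27; Eirik 4/27; Trygve 4/27; Vidar 2/9

There is no surviving spouse, so the entire estate passes to Jorunn's descendants per capita at each generation.
At generation 1 (Ylva, Oskar, Asgeir) there are 3 shares of (1)/3 = 1/3 each.
Living: Asgeir — each takes 1/3.
Deceased: Ylva and Oskar. Their combined 2/3 is pooled and carried to generation 2.
At generation 2 (Hakon, Kolbein, Vidar) there are 3 shares of (2/3)/3 = 2/9 each.
Living: Vidar — each takes 2/9.
Deceased: Hakon and Kolbein. Their combined 4/9 is pooled and carried to generation 3.
At generation 3 (Eirik, Trygve, Brynja) there are 3 shares of (4/9)/3 = 4/27 each.
Living: Eirik, Trygve, and Brynja — each takes 4/27.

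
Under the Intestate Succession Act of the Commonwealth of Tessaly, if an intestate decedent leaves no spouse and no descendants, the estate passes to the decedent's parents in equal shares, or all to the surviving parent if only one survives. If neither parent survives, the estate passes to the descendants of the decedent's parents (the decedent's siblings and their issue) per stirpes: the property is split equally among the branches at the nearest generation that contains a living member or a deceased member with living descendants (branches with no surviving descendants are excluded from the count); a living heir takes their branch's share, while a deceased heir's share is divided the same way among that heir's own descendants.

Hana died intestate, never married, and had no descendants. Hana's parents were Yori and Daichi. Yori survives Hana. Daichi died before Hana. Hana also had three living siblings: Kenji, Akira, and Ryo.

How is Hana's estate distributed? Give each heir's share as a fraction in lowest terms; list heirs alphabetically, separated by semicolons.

Yori 1

Only one parent, Yori, survives, so Yori takes the entire estate. The siblings take nothing because a surviving parent has priority.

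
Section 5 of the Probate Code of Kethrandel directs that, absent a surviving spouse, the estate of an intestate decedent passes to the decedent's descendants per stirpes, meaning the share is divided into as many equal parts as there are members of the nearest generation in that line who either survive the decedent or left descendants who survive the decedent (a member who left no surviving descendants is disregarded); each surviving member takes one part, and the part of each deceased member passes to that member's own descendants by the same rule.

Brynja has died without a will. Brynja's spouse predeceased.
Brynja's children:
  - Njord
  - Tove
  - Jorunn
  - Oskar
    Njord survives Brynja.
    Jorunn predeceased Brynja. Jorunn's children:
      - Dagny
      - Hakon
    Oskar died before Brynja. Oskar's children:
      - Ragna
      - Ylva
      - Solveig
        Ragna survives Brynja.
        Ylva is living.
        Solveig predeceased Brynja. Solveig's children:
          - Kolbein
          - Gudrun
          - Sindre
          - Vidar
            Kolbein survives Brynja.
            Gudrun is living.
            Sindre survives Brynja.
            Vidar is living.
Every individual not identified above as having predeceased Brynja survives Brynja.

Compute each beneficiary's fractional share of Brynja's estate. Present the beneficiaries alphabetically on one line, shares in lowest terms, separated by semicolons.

Dagny 1/8; Gudrun 1/48; Hakon 1/8; Kolbein 1/48; Njord 1/4; Ragna 1/12; Sindre 1/48; Tove 1/4; Vidar 1/48; Ylva 1/12

There is no surviving spouse, so the entire estate passes to Brynja's descendants per stirpes.
The estate is divided into 4 equal shares of 1/4 among Njord, Tove, Jorunn, Oskar.
Njord is living and takes 1/4.
Tove is living and takes 1/4.
Jorunn predeceased; the 1/4 allotted to Jorunn's branch passes to Jorunn's issue by representation.
The 1/4 is divided into 2 equal shares of 1/8 among Dagny, Hakon.
Dagny is living and takes 1/8.
Hakon is living and takes 1/8.
Oskar predeceased; the 1/4 allotted to Oskar's branch passes to Oskar's issue by representation.
The 1/4 is divided into 3 equal shares of 1/12 among Ragna, Ylva, Solveig.
Ragna is living and takes 1/12.
Ylva is living and takes 1/12.
Solveig predeceased; the 1/12 allotted to Solveig's branch passes to Solveig's issue by representation.
The 1/12 is divided into 4 equal shares of 1/48 among Kolbein, Gudrun, Sindre, Vidar.
Kolbein is living and takes 1/48.
Gudrun is living and takes 1/48.
Sindre is living and takes 1/48.
Vidar is living and takes 1/48.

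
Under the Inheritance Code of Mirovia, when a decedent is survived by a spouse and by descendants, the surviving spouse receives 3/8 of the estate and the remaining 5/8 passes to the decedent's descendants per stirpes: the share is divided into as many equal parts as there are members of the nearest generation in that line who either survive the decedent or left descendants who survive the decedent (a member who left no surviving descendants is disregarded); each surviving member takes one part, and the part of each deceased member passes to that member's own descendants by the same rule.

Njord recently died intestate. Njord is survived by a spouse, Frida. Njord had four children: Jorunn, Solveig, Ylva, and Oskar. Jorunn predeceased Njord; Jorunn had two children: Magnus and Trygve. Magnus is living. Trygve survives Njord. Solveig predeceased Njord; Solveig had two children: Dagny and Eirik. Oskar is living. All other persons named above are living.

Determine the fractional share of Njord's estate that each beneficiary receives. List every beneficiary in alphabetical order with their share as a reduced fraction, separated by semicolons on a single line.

Dagny 5/64; Eirik 5/64; Frida 3/8; Magnus 5/64; Oskar 5/32; Trygve 5/64; Ylva 5/32

Frida, as surviving spouse, takes 3/8.
The remaining 5/8 passes to Njord's descendants per stirpes.
The 5/8 is divided into 4 equal shares of 5/32 among Jorunn, Solveig, Ylva, Oskar.
Jorunn predeceased; the 5/32 allotted to Jorunn's branch passes to Jorunn's issue by representation.
The 5/32 is divided into 2 equal shares of 5/64 among Magnus, Trygve.
Magnus is living and takes 5/64.
Trygve is living and takes 5/64.
Solveig predeceased; the 5/32 allotted to Solveig's branch passes to Solveig's issue by representation.
The 5/32 is divided into 2 equal shares of 5/64 among Dagny, Eirik.
Dagny is living and takes 5/64.
Eirik is living and takes 5/64.
Ylva is living and takes 5/32.
Oskar is living and takes 5/32.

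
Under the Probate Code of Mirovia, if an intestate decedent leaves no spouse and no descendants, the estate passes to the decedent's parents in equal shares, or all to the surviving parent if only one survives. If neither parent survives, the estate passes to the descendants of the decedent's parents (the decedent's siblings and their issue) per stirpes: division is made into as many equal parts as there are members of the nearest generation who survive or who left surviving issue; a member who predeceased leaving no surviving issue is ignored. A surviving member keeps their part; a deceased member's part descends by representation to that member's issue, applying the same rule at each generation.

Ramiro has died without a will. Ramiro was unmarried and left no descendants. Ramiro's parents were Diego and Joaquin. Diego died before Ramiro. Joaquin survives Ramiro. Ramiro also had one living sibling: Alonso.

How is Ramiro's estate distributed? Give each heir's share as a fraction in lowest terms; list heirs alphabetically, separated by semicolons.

Only one parent, Joaquin, survives, so Joaquin takes the entire estate. The siblings take nothing because a surviving parent has priority.

Joaquin 1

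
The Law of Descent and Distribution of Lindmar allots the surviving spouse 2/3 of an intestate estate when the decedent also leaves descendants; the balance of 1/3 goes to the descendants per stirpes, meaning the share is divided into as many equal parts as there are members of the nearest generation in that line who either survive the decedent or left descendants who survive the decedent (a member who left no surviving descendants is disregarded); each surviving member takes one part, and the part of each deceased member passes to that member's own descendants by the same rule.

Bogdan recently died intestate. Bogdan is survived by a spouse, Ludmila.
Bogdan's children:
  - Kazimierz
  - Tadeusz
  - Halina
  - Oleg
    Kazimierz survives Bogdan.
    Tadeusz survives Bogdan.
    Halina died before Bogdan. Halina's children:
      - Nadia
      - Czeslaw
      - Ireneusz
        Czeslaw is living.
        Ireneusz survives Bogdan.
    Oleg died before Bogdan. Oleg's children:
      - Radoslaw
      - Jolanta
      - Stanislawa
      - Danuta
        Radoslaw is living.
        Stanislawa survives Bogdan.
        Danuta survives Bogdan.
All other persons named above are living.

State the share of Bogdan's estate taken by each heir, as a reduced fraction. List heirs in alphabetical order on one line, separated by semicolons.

Czeslaw 1/36; Danuta 1/48; Ireneusz 1/36; Jolanta 1/48; Kazimierz 1/12; Ludmila 2/3; Nadia 1/36; Radoslaw 1/48; Stanislawa 1/48; Tadeusz 1/12

Ludmila, as surviving spouse, takes 2/3.
The remaining 1/3 passes to Bogdan's descendants per stirpes.
The 1/3 is divided into 4 equal shares of 1/12 among Kazimierz, Tadeusz, Halina, Oleg.
Kazimierz is living and takes 1/12.
Tadeusz is living and takes 1/12.
Halina predeceased; the 1/12 allotted to Halina's branch passes to Halina's issue by representation.
The 1/12 is divided into 3 equal shares of 1/36 among Nadia, Czeslaw, Ireneusz.
Nadia is living and takes 1/36.
Czeslaw is living and takes 1/36.
Ireneusz is living and takes 1/36.
Oleg predeceased; the 1/12 allotted to Oleg's branch passes to Oleg's issue by representation.
The 1/12 is divided into 4 equal shares of 1/48 among Radoslaw, Jolanta, Stanislawa, Danuta.
Radoslaw is living and takes 1/48.
Jolanta is living and takes 1/48.
Stanislawa is living and takes 1/48.
Danuta is living and takes 1/48.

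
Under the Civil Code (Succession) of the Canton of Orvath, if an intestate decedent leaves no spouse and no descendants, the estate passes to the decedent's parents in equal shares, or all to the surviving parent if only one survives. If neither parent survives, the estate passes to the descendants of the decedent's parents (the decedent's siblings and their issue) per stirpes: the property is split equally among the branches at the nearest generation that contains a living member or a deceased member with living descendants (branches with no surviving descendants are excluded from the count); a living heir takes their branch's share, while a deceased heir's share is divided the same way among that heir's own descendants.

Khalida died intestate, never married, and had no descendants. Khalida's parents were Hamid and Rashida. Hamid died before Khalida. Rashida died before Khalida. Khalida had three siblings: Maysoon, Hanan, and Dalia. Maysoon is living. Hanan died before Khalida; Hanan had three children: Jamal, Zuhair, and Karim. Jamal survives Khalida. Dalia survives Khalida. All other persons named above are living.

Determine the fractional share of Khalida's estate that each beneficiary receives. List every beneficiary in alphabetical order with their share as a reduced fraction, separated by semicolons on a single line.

Neither parent survives and there are no descendants, so the estate passes to Khalida's siblings and their issue per stirpes.
The estate is divided into 3 equal shares of 1/3 among Maysoon, Hanan, Dalia.
Maysoon is living and takes 1/3.
Hanan predeceased; the 1/3 allotted to Hanan's branch passes to Hanan's issue by representation.
The 1/3 is divided into 3 equal shares of 1/9 among Jamal, Zuhair, Karim.
Jamal is living and takes 1/9.
Zuhair is living and takes 1/9.
Karim is living and takes 1/9.
Dalia is living and takes 1/3.

Dalia 1/3; Jamal 1/9; Karim 1/9; Maysoon 1/3; Zuhair 1/9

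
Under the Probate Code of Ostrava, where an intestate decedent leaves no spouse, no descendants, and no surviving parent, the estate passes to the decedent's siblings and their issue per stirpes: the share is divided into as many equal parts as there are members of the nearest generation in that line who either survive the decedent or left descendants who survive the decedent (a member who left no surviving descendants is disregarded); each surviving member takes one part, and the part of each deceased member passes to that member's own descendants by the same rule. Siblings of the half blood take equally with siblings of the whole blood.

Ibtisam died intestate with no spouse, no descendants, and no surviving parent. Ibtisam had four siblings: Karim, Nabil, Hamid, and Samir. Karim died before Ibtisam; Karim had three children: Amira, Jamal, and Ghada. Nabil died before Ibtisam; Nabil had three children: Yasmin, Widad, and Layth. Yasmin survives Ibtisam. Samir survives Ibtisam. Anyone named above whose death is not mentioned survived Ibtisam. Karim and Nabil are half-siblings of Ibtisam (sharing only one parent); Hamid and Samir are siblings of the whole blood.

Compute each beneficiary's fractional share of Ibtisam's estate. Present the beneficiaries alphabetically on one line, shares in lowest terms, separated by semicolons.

No spouse, descendants, or parent survives, so the estate passes to Ibtisam's siblings per stirpes.
Half-blood and whole-blood siblings take equally under the stated rule.
The estate is divided into 4 equal shares of 1/4 among Karim, Nabil, Hamid, Samir.
Karim predeceased; the 1/4 allotted to Karim's branch passes to Karim's issue by representation.
The 1/4 is divided into 3 equal shares of 1/12 among Amira, Jamal, Ghada.
Amira is living and takes 1/12.
Jamal is living and takes 1/12.
Ghada is living and takes 1/12.
Nabil predeceased; the 1/4 allotted to Nabil's branch passes to Nabil's issue by representation.
The 1/4 is divided into 3 equal shares of 1/12 among Yasmin, Widad, Layth.
Yasmin is living and takes 1/12.
Widad is living and takes 1/12.
Layth is living and takes 1/12.
Hamid is living and takes 1/4.
Samir is living and takes 1/4.

Amira 1/12; Ghada 1/12; Hamid 1/4; Jamal 1/12; Layth 1/12; Samir 1/4; Widad 1/12; Yasmin 1/12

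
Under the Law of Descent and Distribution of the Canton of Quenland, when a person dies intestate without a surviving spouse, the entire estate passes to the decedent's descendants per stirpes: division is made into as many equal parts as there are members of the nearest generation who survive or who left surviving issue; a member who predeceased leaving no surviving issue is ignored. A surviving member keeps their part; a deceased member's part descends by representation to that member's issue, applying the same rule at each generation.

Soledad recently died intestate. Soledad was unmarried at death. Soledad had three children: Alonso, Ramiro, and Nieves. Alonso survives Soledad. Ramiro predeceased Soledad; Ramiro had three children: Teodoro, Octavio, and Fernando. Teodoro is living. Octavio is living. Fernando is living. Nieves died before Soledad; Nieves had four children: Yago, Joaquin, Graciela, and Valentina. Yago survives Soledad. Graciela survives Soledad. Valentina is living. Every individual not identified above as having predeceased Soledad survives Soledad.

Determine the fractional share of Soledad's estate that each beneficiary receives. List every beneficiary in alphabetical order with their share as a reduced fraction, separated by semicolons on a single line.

There is no surviving spouse, so the entire estate passes to Soledad's descendants per stirpes.
The estate is divided into 3 equal shares of 1/3 among Alonso, Ramiro, Nieves.
Alonso is living and takes 1/3.
Ramiro predeceased; the 1/3 allotted to Ramiro's branch passes to Ramiro's issue by representation.
The 1/3 is divided into 3 equal shares of 1/9 among Teodoro, Octavio, Fernando.
Teodoro is living and takes 1/9.
Octavio is living and takes 1/9.
Fernando is living and takes 1/9.
Nieves predeceased; the 1/3 allotted to Nieves's branch passes to Nieves's issue by representation.
The 1/3 is divided into 4 equal shares of 1/12 among Yago, Joaquin, Graciela, Valentina.
Yago is living and takes 1/12.
Joaquin is living and takes 1/12.
Graciela is living and takes 1/12.
Valentina is living and takes 1/12.

Alonso 1/3; Fernando 1/9; Graciela 1/12; Joaquin 1/12; Octavio 1/9; Teodoro 1/9; Valentina 1/12; Yago 1/12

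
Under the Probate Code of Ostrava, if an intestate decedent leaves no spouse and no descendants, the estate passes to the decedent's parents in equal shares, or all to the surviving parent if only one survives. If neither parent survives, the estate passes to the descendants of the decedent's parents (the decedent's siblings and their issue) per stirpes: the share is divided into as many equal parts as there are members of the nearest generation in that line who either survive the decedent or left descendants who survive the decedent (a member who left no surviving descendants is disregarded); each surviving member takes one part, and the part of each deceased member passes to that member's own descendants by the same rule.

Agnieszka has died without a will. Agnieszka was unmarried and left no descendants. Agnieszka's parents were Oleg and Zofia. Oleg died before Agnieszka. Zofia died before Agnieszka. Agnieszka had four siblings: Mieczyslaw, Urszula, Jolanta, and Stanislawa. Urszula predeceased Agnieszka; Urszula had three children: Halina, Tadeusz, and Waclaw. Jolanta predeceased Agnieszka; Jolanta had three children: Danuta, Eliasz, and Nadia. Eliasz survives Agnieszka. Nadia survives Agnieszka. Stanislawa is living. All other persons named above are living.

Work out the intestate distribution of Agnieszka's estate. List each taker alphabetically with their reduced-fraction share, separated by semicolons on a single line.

Danuta 1/12; Eliasz 1/12; Halina 1/12; Mieczyslaw 1/4; Nadia 1/12; Stanislawa 1/4; Tadeusz 1/12; Waclaw 1/12

Neither parent survives and there are no descendants, so the estate passes to Agnieszka's siblings and their issue per stirpes.
The estate is divided into 4 equal shares of 1/4 among Mieczyslaw, Urszula, Jolanta, Stanislawa.
Mieczyslaw is living and takes 1/4.
Urszula predeceased; the 1/4 allotted to Urszula's branch passes to Urszula's issue by representation.
The 1/4 is divided into 3 equal shares of 1/12 among Halina, Tadeusz, Waclaw.
Halina is living and takes 1/12.
Tadeusz is living and takes 1/12.
Waclaw is living and takes 1/12.
Jolanta predeceased; the 1/4 allotted to Jolanta's branch passes to Jolanta's issue by representation.
The 1/4 is divided into 3 equal shares of 1/12 among Danuta, Eliasz, Nadia.
Danuta is living and takes 1/12.
Eliasz is living and takes 1/12.
Nadia is living and takes 1/12.
Stanislawa is living and takes 1/4.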